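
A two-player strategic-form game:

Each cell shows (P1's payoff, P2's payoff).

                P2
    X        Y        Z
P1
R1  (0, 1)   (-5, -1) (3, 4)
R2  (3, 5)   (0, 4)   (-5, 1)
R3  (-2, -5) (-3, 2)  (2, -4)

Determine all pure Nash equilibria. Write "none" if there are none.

(R1, X): P1 can switch to R2 (0 → 3). Not NE.
(R1, Y): P1 can switch to R2 (-5 → 0). Not NE.
(R1, Z): P1 gets 3, best alternative 2; P2 gets 4, best alternative 1. No profitable deviation — NE.
(R2, X): P1 gets 3, best alternative 0; P2 gets 5, best alternative 4. No profitable deviation — NE.
(R2, Y): P2 can switch to X (4 → 5). Not NE.
(R2, Z): P1 can switch to R1 (-5 → 3). Not NE.
(R3, X): P1 can switch to R1 (-2 → 0). Not NE.
(R3, Y): P1 can switch to R2 (-3 → 0). Not NE.
(R3, Z): P1 can switch to R1 (2 → 3). Not NE.

The pure Nash equilibria are (R1, Z); (R2, X).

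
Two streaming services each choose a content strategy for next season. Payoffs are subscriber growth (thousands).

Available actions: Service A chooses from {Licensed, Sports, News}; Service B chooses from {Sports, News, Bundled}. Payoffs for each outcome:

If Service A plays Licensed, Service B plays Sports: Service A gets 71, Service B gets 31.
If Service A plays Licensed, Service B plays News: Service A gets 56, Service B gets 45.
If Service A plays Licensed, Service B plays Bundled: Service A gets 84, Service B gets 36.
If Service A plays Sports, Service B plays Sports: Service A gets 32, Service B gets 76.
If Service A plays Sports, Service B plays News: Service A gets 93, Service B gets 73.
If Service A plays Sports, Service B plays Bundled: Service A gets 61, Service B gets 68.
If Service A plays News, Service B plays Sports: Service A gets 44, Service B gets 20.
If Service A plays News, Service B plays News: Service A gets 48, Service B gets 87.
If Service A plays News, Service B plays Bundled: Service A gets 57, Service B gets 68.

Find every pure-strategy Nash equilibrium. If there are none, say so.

Service A against Sports: payoffs 71, 32, 44 → best response Licensed.
Service A against News: payoffs 56, 93, 48 → best response Sports.
Service A against Bundled: payoffs 84, 61, 57 → best response Licensed.
Service B against Licensed: payoffs 31, 45, 36 → best response News.
Service B against Sports: payoffs 76, 73, 68 → best response Sports.
Service B against News: payoffs 20, 87, 68 → best response News.
No profile is a mutual best response for all players.

This game has no pure Nash equilibrium.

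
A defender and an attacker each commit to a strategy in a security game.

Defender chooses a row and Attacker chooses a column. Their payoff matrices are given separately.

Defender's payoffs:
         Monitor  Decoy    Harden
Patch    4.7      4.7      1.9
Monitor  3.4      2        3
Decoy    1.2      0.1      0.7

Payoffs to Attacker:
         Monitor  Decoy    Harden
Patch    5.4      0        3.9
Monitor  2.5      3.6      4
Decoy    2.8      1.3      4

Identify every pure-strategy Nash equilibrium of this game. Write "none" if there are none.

Defender against Monitor: payoffs 4.7, 3.4, 1.2 → best response Patch.
Defender against Decoy: payoffs 4.7, 2, 0.1 → best response Patch.
Defender against Harden: payoffs 1.9, 3, 0.7 → best response Monitor.
Attacker against Patch: payoffs 5.4, 0, 3.9 → best response Monitor.
Attacker against Monitor: payoffs 2.5, 3.6, 4 → best response Harden.
Attacker against Decoy: payoffs 2.8, 1.3, 4 → best response Harden.
Mutual best responses: (Patch, Monitor); (Monitor, Harden).

The pure Nash equilibria are (Patch, Monitor), (Monitor, Harden).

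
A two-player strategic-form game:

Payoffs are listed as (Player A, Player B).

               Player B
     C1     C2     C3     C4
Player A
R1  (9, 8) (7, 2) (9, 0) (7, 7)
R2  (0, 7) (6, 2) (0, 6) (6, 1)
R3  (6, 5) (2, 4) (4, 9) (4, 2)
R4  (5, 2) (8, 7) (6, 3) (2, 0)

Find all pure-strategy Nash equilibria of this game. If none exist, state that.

Check each profile: it is a Nash equilibrium iff no player can strictly gain by switching unilaterally.
(R1, C1): Player A gets 9, best alternative 6; Player B gets 8, best alternative 7. No profitable deviation — NE.
(R1, C2): Player A can switch to R4 (7 → 8). Not NE.
(R1, C3): Player B can switch to C1 (0 → 8). Not NE.
(R1, C4): Player B can switch to C1 (7 → 8). Not NE.
(R2, C1): Player A can switch to R1 (0 → 9). Not NE.
(R2, C2): Player A can switch to R1 (6 → 7). Not NE.
(R2, C3): Player A can switch to R1 (0 → 9). Not NE.
(R2, C4): Player A can switch to R1 (6 → 7). Not NE.
(R3, C1): Player A can switch to R1 (6 → 9). Not NE.
(R3, C2): Player A can switch to R1 (2 → 7). Not NE.
(R3, C3): Player A can switch to R1 (4 → 9). Not NE.
(R4, C2): Player A gets 8, best alternative 7; Player B gets 7, best alternative 3. No profitable deviation — NE.
(The remaining 4 profiles each have a profitable deviation by the same check.)

The pure Nash equilibria are (R1, C1); (R4, C2).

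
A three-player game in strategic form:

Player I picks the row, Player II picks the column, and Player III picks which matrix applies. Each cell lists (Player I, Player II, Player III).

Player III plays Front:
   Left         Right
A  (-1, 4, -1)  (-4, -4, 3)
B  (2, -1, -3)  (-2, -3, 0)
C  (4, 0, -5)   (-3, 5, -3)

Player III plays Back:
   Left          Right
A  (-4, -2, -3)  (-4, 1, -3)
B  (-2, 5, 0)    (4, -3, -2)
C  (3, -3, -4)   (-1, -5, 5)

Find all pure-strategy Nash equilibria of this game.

For each player, find the best response to each opponent profile; mutual best responses are the pure NE.
Player I against (Left, Front): payoffs -1, 2, 4 → best response C.
Player I against (Left, Back): payoffs -4, -2, 3 → best response C.
Player I against (Right, Front): payoffs -4, -2, -3 → best response B.
Player I against (Right, Back): payoffs -4, 4, -1 → best response B.
Player II against (A, Front): payoffs 4, -4 → best response Left.
Player II against (A, Back): payoffs -2, 1 → best response Right.
Player II against (B, Front): payoffs -1, -3 → best response Left.
Player II against (B, Back): payoffs 5, -3 → best response Left.
Player II against (C, Front): payoffs 0, 5 → best response Right.
Player II against (C, Back): payoffs -3, -5 → best response Left.
Player III against (A, Left): payoffs -1, -3 → best response Front.
Player III against (A, Right): payoffs 3, -3 → best response Front.
Player III against (B, Left): payoffs -3, 0 → best response Back.
Player III against (B, Right): payoffs 0, -2 → best response Front.
Player III against (C, Left): payoffs -5, -4 → best response Back.
Player III against (C, Right): payoffs -3, 5 → best response Back.
Mutual best responses: (C, Left, Back).

The unique pure-strategy Nash equilibrium is (C, Left, Back).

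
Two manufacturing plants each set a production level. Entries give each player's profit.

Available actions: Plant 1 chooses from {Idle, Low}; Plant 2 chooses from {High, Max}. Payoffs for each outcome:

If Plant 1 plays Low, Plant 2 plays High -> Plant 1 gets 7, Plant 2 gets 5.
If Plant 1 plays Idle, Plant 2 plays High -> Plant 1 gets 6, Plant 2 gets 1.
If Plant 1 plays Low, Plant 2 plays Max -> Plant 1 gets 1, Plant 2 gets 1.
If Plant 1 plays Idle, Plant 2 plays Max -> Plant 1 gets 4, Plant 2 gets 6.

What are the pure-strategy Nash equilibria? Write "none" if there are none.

For each strategy profile, look for a profitable unilateral deviation.
(Idle, High): Plant 1 can switch to Low (6 → 7). Not NE.
(Idle, Max): Plant 1 gets 4, best alternative 1; Plant 2 gets 6, best alternative 1. No profitable deviation — NE.
(Low, High): Plant 1 gets 7, best alternative 6; Plant 2 gets 5, best alternative 1. No profitable deviation — NE.
(Low, Max): Plant 1 can switch to Idle (1 → 4). Not NE.

(Idle, Max) and (Low, High)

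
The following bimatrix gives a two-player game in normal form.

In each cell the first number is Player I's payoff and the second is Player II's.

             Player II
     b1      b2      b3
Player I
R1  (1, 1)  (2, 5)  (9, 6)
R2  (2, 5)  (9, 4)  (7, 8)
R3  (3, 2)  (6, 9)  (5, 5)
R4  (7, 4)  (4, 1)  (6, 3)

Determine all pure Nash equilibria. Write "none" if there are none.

Pure-strategy Nash equilibria: (R1, b3) and (R4, b1)

Player I against b1: payoffs 1, 2, 3, 7 → best response R4.
Player I against b2: payoffs 2, 9, 6, 4 → best response R2.
Player I against b3: payoffs 9, 7, 5, 6 → best response R1.
Player II against R1: payoffs 1, 5, 6 → best response b3.
Player II against R2: payoffs 5, 4, 8 → best response b3.
Player II against R3: payoffs 2, 9, 5 → best response b2.
Player II against R4: payoffs 4, 1, 3 → best response b1.
Mutual best responses: (R1, b3); (R4, b1).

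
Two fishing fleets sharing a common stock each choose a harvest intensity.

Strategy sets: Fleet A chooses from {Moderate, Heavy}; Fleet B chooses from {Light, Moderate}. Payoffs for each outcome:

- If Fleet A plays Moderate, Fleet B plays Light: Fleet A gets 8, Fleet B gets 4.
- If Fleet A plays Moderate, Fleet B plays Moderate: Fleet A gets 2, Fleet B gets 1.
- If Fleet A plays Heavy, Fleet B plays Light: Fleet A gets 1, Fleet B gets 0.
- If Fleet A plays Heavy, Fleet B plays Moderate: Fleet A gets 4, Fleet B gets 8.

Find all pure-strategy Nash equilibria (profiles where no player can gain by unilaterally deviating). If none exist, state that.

Mark each player's best response to every combination of opponents' strategies; a profile where every player is best-responding is a pure Nash equilibrium.
Fleet A against Light: payoffs 8, 1 → best response Moderate.
Fleet A against Moderate: payoffs 2, 4 → best response Heavy.
Fleet B against Moderate: payoffs 4, 1 → best response Light.
Fleet B against Heavy: payoffs 0, 8 → best response Moderate.
Mutual best responses: (Moderate, Light); (Heavy, Moderate).

(Moderate, Light), (Heavy, Moderate)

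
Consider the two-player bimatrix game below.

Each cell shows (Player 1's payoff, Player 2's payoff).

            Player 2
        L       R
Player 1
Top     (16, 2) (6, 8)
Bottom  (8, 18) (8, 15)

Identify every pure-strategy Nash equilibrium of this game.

none

Player 1 against L: payoffs 16, 8 → best response Top.
Player 1 against R: payoffs 6, 8 → best response Bottom.
Player 2 against Top: payoffs 2, 8 → best response R.
Player 2 against Bottom: payoffs 18, 15 → best response L.
No profile is a mutual best response for all players.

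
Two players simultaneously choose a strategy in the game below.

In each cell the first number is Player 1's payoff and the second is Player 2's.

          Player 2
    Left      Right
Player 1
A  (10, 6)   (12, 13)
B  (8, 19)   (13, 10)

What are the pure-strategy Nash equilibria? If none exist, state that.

There is no pure-strategy Nash equilibrium.

(A, Left): Player 2 can switch to Right (6 → 13). Not NE.
(A, Right): Player 1 can switch to B (12 → 13). Not NE.
(B, Left): Player 1 can switch to A (8 → 10). Not NE.
(B, Right): Player 2 can switch to Left (10 → 19). Not NE.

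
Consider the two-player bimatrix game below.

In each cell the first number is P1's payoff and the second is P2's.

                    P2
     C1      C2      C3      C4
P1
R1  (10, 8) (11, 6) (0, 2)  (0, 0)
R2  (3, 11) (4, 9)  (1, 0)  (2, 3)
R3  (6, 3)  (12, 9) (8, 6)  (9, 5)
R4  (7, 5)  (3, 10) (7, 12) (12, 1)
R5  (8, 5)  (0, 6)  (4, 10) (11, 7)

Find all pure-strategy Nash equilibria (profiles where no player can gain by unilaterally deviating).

P1 against C1: payoffs 10, 3, 6, 7, 8 → best response R1.
P1 against C2: payoffs 11, 4, 12, 3, 0 → best response R3.
P1 against C3: payoffs 0, 1, 8, 7, 4 → best response R3.
P1 against C4: payoffs 0, 2, 9, 12, 11 → best response R4.
P2 against R1: payoffs 8, 6, 2, 0 → best response C1.
P2 against R2: payoffs 11, 9, 0, 3 → best response C1.
P2 against R3: payoffs 3, 9, 6, 5 → best response C2.
P2 against R4: payoffs 5, 10, 12, 1 → best response C3.
P2 against R5: payoffs 5, 6, 10, 7 → best response C3.
Mutual best responses: (R1, C1); (R3, C2).

(R1, C1) and (R3, C2)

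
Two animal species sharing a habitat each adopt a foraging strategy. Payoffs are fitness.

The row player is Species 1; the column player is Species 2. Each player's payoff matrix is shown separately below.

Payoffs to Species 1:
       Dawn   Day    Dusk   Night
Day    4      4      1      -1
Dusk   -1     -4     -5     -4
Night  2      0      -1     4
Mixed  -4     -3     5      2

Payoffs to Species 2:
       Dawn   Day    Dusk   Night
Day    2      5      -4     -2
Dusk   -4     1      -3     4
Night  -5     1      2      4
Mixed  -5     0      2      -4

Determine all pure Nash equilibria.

Mark each player's best response to every combination of opponents' strategies; a profile where every player is best-responding is a pure Nash equilibrium.
Species 1 against Dawn: payoffs 4, -1, 2, -4 → best response Day.
Species 1 against Day: payoffs 4, -4, 0, -3 → best response Day.
Species 1 against Dusk: payoffs 1, -5, -1, 5 → best response Mixed.
Species 1 against Night: payoffs -1, -4, 4, 2 → best response Night.
Species 2 against Day: payoffs 2, 5, -4, -2 → best response Day.
Species 2 against Dusk: payoffs -4, 1, -3, 4 → best response Night.
Species 2 against Night: payoffs -5, 1, 2, 4 → best response Night.
Species 2 against Mixed: payoffs -5, 0, 2, -4 → best response Dusk.
Mutual best responses: (Day, Day); (Night, Night); (Mixed, Dusk).

(Day, Day), (Night, Night), (Mixed, Dusk)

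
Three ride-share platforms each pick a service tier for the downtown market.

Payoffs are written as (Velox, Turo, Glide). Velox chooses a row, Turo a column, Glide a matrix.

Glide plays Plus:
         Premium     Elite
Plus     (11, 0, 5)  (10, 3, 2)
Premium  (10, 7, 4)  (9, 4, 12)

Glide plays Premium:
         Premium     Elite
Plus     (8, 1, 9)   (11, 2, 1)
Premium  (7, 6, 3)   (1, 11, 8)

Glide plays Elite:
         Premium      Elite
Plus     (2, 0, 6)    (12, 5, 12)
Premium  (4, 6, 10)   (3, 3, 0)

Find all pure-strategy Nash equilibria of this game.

The pure Nash equilibria are (Plus, Elite, Elite) and (Premium, Premium, Elite).

Check each profile: it is a Nash equilibrium iff no player can strictly gain by switching unilaterally.
(Plus, Premium, Plus): Turo can switch to Elite (0 → 3). Not NE.
(Plus, Premium, Premium): Turo can switch to Elite (1 → 2). Not NE.
(Plus, Premium, Elite): Velox can switch to Premium (2 → 4). Not NE.
(Plus, Elite, Plus): Glide can switch to Elite (2 → 12). Not NE.
(Plus, Elite, Premium): Glide can switch to Plus (1 → 2). Not NE.
(Plus, Elite, Elite): Velox gets 12, best alternative 3; Turo gets 5, best alternative 0; Glide gets 12, best alternative 2. No profitable deviation — NE.
(Premium, Premium, Plus): Velox can switch to Plus (10 → 11). Not NE.
(Premium, Premium, Premium): Velox can switch to Plus (7 → 8). Not NE.
(Premium, Premium, Elite): Velox gets 4, best alternative 2; Turo gets 6, best alternative 3; Glide gets 10, best alternative 4. No profitable deviation — NE.
(Premium, Elite, Plus): Velox can switch to Plus (9 → 10). Not NE.
(Premium, Elite, Premium): Velox can switch to Plus (1 → 11). Not NE.
(Premium, Elite, Elite): Velox can switch to Plus (3 → 12). Not NE.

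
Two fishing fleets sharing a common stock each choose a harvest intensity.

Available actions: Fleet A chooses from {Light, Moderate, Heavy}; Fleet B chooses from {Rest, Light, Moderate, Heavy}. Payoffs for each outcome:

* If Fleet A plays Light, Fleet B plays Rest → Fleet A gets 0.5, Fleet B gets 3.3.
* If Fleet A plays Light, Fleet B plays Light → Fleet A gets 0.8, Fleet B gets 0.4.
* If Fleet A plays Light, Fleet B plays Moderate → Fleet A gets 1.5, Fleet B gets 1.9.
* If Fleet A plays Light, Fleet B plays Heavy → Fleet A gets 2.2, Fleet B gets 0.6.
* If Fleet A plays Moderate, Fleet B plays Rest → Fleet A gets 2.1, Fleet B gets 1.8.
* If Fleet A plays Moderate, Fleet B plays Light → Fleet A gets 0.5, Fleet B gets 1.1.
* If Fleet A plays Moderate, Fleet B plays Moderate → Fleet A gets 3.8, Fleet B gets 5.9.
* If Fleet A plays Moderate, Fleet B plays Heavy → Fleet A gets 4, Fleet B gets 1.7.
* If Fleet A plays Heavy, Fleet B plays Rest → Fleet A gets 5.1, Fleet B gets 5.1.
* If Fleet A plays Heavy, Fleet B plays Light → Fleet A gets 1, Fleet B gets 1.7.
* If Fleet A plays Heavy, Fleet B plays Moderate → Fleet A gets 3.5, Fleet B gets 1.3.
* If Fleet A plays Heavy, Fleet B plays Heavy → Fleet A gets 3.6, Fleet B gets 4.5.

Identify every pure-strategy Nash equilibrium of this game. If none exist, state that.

Pure-strategy Nash equilibria: (Moderate, Moderate) and (Heavy, Rest)

For each player, find the best response to each opponent profile; mutual best responses are the pure NE.
Fleet A against Rest: payoffs 0.5, 2.1, 5.1 → best response Heavy.
Fleet A against Light: payoffs 0.8, 0.5, 1 → best response Heavy.
Fleet A against Moderate: payoffs 1.5, 3.8, 3.5 → best response Moderate.
Fleet A against Heavy: payoffs 2.2, 4, 3.6 → best response Moderate.
Fleet B against Light: payoffs 3.3, 0.4, 1.9, 0.6 → best response Rest.
Fleet B against Moderate: payoffs 1.8, 1.1, 5.9, 1.7 → best response Moderate.
Fleet B against Heavy: payoffs 5.1, 1.7, 1.3, 4.5 → best response Rest.
Mutual best responses: (Moderate, Moderate); (Heavy, Rest).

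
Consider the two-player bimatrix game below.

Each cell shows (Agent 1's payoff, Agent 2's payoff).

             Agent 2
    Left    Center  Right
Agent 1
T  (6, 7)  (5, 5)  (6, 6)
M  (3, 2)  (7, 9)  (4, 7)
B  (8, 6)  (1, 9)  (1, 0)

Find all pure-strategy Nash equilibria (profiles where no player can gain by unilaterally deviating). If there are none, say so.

Agent 1 against Left: payoffs 6, 3, 8 → best response B.
Agent 1 against Center: payoffs 5, 7, 1 → best response M.
Agent 1 against Right: payoffs 6, 4, 1 → best response T.
Agent 2 against T: payoffs 7, 5, 6 → best response Left.
Agent 2 against M: payoffs 2, 9, 7 → best response Center.
Agent 2 against B: payoffs 6, 9, 0 → best response Center.
Mutual best responses: (M, Center).

Pure NE: (M, Center)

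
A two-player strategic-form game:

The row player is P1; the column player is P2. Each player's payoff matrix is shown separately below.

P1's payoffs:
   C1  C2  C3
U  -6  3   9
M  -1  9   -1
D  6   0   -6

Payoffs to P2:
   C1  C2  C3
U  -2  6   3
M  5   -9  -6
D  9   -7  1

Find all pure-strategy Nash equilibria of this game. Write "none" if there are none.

P1 against C1: payoffs -6, -1, 6 → best response D.
P1 against C2: payoffs 3, 9, 0 → best response M.
P1 against C3: payoffs 9, -1, -6 → best response U.
P2 against U: payoffs -2, 6, 3 → best response C2.
P2 against M: payoffs 5, -9, -6 → best response C1.
P2 against D: payoffs 9, -7, 1 → best response C1.
Mutual best responses: (D, C1).

The unique pure-strategy Nash equilibrium is (D, C1).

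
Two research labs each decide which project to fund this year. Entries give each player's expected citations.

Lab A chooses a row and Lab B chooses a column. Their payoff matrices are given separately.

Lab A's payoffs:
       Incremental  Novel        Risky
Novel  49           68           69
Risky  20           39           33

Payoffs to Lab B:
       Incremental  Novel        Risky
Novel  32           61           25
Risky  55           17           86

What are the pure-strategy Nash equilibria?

Lab A against Incremental: payoffs 49, 20 → best response Novel.
Lab A against Novel: payoffs 68, 39 → best response Novel.
Lab A against Risky: payoffs 69, 33 → best response Novel.
Lab B against Novel: payoffs 32, 61, 25 → best response Novel.
Lab B against Risky: payoffs 55, 17, 86 → best response Risky.
Mutual best responses: (Novel, Novel).

The unique pure-strategy Nash equilibrium is (Novel, Novel).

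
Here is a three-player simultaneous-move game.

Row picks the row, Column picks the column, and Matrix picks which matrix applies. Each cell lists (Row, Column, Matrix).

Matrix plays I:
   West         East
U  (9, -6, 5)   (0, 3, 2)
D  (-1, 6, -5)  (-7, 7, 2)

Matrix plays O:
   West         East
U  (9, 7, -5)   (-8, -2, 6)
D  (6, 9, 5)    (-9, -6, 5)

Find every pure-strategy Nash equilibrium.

Check each profile: it is a Nash equilibrium iff no player can strictly gain by switching unilaterally.
(U, West, I): Column can switch to East (-6 → 3). Not NE.
(U, West, O): Matrix can switch to I (-5 → 5). Not NE.
(U, East, I): Matrix can switch to O (2 → 6). Not NE.
(U, East, O): Column can switch to West (-2 → 7). Not NE.
(D, West, I): Row can switch to U (-1 → 9). Not NE.
(D, West, O): Row can switch to U (6 → 9). Not NE.
(D, East, I): Row can switch to U (-7 → 0). Not NE.
(D, East, O): Row can switch to U (-9 → -8). Not NE.

none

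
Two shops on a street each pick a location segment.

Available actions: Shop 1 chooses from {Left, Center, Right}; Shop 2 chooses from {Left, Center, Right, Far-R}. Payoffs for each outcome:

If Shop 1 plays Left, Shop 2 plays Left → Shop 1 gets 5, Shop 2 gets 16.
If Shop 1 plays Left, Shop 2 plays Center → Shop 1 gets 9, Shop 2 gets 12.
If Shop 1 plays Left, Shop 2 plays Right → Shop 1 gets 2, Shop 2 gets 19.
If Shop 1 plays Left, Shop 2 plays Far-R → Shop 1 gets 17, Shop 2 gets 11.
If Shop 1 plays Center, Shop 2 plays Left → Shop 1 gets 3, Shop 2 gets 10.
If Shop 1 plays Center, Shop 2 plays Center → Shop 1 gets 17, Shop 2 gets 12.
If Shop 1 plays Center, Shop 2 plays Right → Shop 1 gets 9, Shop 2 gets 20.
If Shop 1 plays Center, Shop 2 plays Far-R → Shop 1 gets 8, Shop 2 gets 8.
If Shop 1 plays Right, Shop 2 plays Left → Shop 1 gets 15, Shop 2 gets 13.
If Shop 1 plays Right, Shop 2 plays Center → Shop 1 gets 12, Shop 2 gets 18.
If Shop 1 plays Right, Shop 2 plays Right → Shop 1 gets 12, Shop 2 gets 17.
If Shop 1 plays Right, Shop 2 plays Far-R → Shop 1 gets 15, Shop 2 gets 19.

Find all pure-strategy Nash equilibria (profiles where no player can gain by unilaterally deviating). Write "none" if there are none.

none

For each player, find the best response to each opponent profile; mutual best responses are the pure NE.
Shop 1 against Left: payoffs 5, 3, 15 → best response Right.
Shop 1 against Center: payoffs 9, 17, 12 → best response Center.
Shop 1 against Right: payoffs 2, 9, 12 → best response Right.
Shop 1 against Far-R: payoffs 17, 8, 15 → best response Left.
Shop 2 against Left: payoffs 16, 12, 19, 11 → best response Right.
Shop 2 against Center: payoffs 10, 12, 20, 8 → best response Right.
Shop 2 against Right: payoffs 13, 18, 17, 19 → best response Far-R.
No profile is a mutual best response for all players.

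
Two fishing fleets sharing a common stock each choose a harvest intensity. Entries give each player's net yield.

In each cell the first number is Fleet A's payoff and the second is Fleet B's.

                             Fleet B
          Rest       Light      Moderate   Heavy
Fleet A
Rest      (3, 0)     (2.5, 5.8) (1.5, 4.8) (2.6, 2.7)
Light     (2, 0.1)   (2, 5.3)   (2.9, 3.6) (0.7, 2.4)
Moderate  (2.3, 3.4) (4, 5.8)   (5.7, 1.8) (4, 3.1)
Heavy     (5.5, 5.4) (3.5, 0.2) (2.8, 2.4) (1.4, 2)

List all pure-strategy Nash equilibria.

(Rest, Rest): Fleet A can switch to Heavy (3 → 5.5). Not NE.
(Rest, Light): Fleet A can switch to Moderate (2.5 → 4). Not NE.
(Rest, Moderate): Fleet A can switch to Light (1.5 → 2.9). Not NE.
(Rest, Heavy): Fleet A can switch to Moderate (2.6 → 4). Not NE.
(Light, Rest): Fleet A can switch to Rest (2 → 3). Not NE.
(Light, Light): Fleet A can switch to Rest (2 → 2.5). Not NE.
(Light, Moderate): Fleet A can switch to Moderate (2.9 → 5.7). Not NE.
(Light, Heavy): Fleet A can switch to Rest (0.7 → 2.6). Not NE.
(Moderate, Rest): Fleet A can switch to Rest (2.3 → 3). Not NE.
(Moderate, Light): Fleet A gets 4, best alternative 3.5; Fleet B gets 5.8, best alternative 3.4. No profitable deviation — NE.
(Moderate, Moderate): Fleet B can switch to Rest (1.8 → 3.4). Not NE.
(Heavy, Rest): Fleet A gets 5.5, best alternative 3; Fleet B gets 5.4, best alternative 2.4. No profitable deviation — NE.
(The remaining 4 profiles each have a profitable deviation by the same check.)

The pure Nash equilibria are (Moderate, Light); (Heavy, Rest).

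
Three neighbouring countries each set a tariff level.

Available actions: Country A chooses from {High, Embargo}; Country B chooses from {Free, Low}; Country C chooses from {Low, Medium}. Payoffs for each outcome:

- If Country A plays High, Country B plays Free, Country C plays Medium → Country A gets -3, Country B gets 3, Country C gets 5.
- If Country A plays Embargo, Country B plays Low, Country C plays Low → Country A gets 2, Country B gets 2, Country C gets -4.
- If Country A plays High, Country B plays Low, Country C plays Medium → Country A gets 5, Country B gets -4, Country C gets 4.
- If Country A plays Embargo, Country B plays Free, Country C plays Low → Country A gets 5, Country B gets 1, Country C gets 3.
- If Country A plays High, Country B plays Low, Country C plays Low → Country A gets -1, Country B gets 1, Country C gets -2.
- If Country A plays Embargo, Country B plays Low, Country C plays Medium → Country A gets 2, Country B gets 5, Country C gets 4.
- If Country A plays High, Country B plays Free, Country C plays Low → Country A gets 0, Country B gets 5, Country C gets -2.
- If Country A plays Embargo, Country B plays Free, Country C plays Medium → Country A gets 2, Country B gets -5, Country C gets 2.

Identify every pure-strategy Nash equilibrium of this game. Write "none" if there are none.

This game has no pure Nash equilibrium.

Check each profile: it is a Nash equilibrium iff no player can strictly gain by switching unilaterally.
(High, Free, Low): Country A can switch to Embargo (0 → 5). Not NE.
(High, Free, Medium): Country A can switch to Embargo (-3 → 2). Not NE.
(High, Low, Low): Country A can switch to Embargo (-1 → 2). Not NE.
(High, Low, Medium): Country B can switch to Free (-4 → 3). Not NE.
(Embargo, Free, Low): Country B can switch to Low (1 → 2). Not NE.
(Embargo, Free, Medium): Country B can switch to Low (-5 → 5). Not NE.
(Embargo, Low, Low): Country C can switch to Medium (-4 → 4). Not NE.
(Embargo, Low, Medium): Country A can switch to High (2 → 5). Not NE.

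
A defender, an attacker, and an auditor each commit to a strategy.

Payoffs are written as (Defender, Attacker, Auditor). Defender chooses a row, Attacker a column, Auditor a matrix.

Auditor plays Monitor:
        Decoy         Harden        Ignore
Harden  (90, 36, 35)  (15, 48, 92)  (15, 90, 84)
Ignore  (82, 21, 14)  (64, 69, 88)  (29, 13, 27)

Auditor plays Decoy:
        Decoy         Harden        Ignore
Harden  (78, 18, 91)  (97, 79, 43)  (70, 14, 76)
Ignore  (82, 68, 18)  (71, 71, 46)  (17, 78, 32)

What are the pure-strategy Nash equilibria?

The unique pure-strategy Nash equilibrium is (Ignore, Harden, Monitor).

Defender against (Decoy, Monitor): payoffs 90, 82 → best response Harden.
Defender against (Decoy, Decoy): payoffs 78, 82 → best response Ignore.
Defender against (Harden, Monitor): payoffs 15, 64 → best response Ignore.
Defender against (Harden, Decoy): payoffs 97, 71 → best response Harden.
Defender against (Ignore, Monitor): payoffs 15, 29 → best response Ignore.
Defender against (Ignore, Decoy): payoffs 70, 17 → best response Harden.
Attacker against (Harden, Monitor): payoffs 36, 48, 90 → best response Ignore.
Attacker against (Harden, Decoy): payoffs 18, 79, 14 → best response Harden.
Attacker against (Ignore, Monitor): payoffs 21, 69, 13 → best response Harden.
Attacker against (Ignore, Decoy): payoffs 68, 71, 78 → best response Ignore.
Auditor against (Harden, Decoy): payoffs 35, 91 → best response Decoy.
Auditor against (Harden, Harden): payoffs 92, 43 → best response Monitor.
Auditor against (Harden, Ignore): payoffs 84, 76 → best response Monitor.
Auditor against (Ignore, Decoy): payoffs 14, 18 → best response Decoy.
Auditor against (Ignore, Harden): payoffs 88, 46 → best response Monitor.
Auditor against (Ignore, Ignore): payoffs 27, 32 → best response Decoy.
Mutual best responses: (Ignore, Harden, Monitor).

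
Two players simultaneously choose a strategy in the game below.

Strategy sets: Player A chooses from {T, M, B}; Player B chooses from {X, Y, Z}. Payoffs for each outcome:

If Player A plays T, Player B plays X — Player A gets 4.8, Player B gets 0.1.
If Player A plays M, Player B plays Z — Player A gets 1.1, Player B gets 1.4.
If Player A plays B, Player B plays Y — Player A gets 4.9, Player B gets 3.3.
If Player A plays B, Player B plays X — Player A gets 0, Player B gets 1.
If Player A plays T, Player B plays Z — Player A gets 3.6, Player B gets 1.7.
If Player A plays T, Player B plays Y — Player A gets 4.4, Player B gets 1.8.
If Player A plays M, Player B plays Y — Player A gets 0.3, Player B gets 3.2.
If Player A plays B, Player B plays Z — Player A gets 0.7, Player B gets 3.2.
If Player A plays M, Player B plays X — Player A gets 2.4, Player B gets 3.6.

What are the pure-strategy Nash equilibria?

(B, Y)

(T, X): Player B can switch to Y (0.1 → 1.8). Not NE.
(T, Y): Player A can switch to B (4.4 → 4.9). Not NE.
(T, Z): Player B can switch to Y (1.7 → 1.8). Not NE.
(M, X): Player A can switch to T (2.4 → 4.8). Not NE.
(M, Y): Player A can switch to T (0.3 → 4.4). Not NE.
(M, Z): Player A can switch to T (1.1 → 3.6). Not NE.
(B, X): Player A can switch to T (0 → 4.8). Not NE.
(B, Y): Player A gets 4.9, best alternative 4.4; Player B gets 3.3, best alternative 3.2. No profitable deviation — NE.
(B, Z): Player A can switch to T (0.7 → 3.6). Not NE.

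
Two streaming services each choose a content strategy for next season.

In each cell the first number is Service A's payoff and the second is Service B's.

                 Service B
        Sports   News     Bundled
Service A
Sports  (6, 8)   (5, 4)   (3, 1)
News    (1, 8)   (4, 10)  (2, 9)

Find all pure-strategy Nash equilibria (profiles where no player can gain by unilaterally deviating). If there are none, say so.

Pure NE: (Sports, Sports)

Service A against Sports: payoffs 6, 1 → best response Sports.
Service A against News: payoffs 5, 4 → best response Sports.
Service A against Bundled: payoffs 3, 2 → best response Sports.
Service B against Sports: payoffs 8, 4, 1 → best response Sports.
Service B against News: payoffs 8, 10, 9 → best response News.
Mutual best responses: (Sports, Sports).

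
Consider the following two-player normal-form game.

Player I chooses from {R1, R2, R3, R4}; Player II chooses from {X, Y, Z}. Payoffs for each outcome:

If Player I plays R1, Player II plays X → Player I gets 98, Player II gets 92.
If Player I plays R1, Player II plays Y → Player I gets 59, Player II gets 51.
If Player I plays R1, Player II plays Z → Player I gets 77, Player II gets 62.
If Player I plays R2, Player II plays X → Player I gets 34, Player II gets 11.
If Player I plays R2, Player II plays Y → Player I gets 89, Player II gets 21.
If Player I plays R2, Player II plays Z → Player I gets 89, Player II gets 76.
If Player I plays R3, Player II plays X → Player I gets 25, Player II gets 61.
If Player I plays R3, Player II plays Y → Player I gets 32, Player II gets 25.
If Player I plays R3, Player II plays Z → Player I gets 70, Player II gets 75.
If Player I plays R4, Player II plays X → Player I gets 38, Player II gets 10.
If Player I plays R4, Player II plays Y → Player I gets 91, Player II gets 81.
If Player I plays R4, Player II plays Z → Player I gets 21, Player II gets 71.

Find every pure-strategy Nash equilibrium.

For each strategy profile, look for a profitable unilateral deviation.
(R1, X): Player I gets 98, best alternative 38; Player II gets 92, best alternative 62. No profitable deviation — NE.
(R1, Y): Player I can switch to R2 (59 → 89). Not NE.
(R1, Z): Player I can switch to R2 (77 → 89). Not NE.
(R2, X): Player I can switch to R1 (34 → 98). Not NE.
(R2, Y): Player I can switch to R4 (89 → 91). Not NE.
(R2, Z): Player I gets 89, best alternative 77; Player II gets 76, best alternative 21. No profitable deviation — NE.
(R3, X): Player I can switch to R1 (25 → 98). Not NE.
(R3, Y): Player I can switch to R1 (32 → 59). Not NE.
(R3, Z): Player I can switch to R1 (70 → 77). Not NE.
(R4, X): Player I can switch to R1 (38 → 98). Not NE.
(R4, Y): Player I gets 91, best alternative 89; Player II gets 81, best alternative 71. No profitable deviation — NE.
(The remaining 1 profile has a profitable deviation by the same check.)

The pure Nash equilibria are (R1, X) and (R2, Z) and (R4, Y).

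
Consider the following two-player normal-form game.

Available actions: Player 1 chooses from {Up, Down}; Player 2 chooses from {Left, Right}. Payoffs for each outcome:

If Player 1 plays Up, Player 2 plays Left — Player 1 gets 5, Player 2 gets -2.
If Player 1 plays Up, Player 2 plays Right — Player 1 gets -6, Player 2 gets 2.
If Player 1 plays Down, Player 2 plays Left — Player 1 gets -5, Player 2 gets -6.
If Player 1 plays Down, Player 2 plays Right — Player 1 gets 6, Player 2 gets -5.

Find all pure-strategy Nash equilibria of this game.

For each player, find the best response to each opponent profile; mutual best responses are the pure NE.
Player 1 against Left: payoffs 5, -5 → best response Up.
Player 1 against Right: payoffs -6, 6 → best response Down.
Player 2 against Up: payoffs -2, 2 → best response Right.
Player 2 against Down: payoffs -6, -5 → best response Right.
Mutual best responses: (Down, Right).

The unique pure-strategy Nash equilibrium is (Down, Right).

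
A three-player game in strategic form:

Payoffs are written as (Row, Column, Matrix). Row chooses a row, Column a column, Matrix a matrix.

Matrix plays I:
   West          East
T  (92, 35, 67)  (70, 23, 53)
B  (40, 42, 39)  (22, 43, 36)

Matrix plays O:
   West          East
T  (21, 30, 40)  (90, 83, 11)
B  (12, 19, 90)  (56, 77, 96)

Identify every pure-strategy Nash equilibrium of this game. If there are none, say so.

Pure NE: (T, West, I)

Row against (West, I): payoffs 92, 40 → best response T.
Row against (West, O): payoffs 21, 12 → best response T.
Row against (East, I): payoffs 70, 22 → best response T.
Row against (East, O): payoffs 90, 56 → best response T.
Column against (T, I): payoffs 35, 23 → best response West.
Column against (T, O): payoffs 30, 83 → best response East.
Column against (B, I): payoffs 42, 43 → best response East.
Column against (B, O): payoffs 19, 77 → best response East.
Matrix against (T, West): payoffs 67, 40 → best response I.
Matrix against (T, East): payoffs 53, 11 → best response I.
Matrix against (B, West): payoffs 39, 90 → best response O.
Matrix against (B, East): payoffs 36, 96 → best response O.
Mutual best responses: (T, West, I).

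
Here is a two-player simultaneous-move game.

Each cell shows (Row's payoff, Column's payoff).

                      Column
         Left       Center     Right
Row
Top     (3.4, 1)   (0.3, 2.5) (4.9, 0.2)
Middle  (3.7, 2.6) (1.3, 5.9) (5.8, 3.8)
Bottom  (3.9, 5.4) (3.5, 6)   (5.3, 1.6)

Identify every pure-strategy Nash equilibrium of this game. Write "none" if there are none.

Row against Left: payoffs 3.4, 3.7, 3.9 → best response Bottom.
Row against Center: payoffs 0.3, 1.3, 3.5 → best response Bottom.
Row against Right: payoffs 4.9, 5.8, 5.3 → best response Middle.
Column against Top: payoffs 1, 2.5, 0.2 → best response Center.
Column against Middle: payoffs 2.6, 5.9, 3.8 → best response Center.
Column against Bottom: payoffs 5.4, 6, 1.6 → best response Center.
Mutual best responses: (Bottom, Center).

Pure NE: (Bottom, Center)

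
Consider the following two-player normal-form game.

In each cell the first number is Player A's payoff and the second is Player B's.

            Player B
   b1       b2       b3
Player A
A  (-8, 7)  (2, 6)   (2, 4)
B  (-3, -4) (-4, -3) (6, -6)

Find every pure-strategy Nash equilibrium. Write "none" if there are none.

none

(A, b1): Player A can switch to B (-8 → -3). Not NE.
(A, b2): Player B can switch to b1 (6 → 7). Not NE.
(A, b3): Player A can switch to B (2 → 6). Not NE.
(B, b1): Player B can switch to b2 (-4 → -3). Not NE.
(B, b2): Player A can switch to A (-4 → 2). Not NE.
(B, b3): Player B can switch to b1 (-6 → -4). Not NE.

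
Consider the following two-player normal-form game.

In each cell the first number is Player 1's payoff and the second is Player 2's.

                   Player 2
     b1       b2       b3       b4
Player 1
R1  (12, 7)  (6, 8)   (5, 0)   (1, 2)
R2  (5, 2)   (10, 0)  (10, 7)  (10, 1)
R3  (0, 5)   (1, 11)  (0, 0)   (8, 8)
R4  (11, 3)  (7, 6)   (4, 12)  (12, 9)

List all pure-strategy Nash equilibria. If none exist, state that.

Mark each player's best response to every combination of opponents' strategies; a profile where every player is best-responding is a pure Nash equilibrium.
Player 1 against b1: payoffs 12, 5, 0, 11 → best response R1.
Player 1 against b2: payoffs 6, 10, 1, 7 → best response R2.
Player 1 against b3: payoffs 5, 10, 0, 4 → best response R2.
Player 1 against b4: payoffs 1, 10, 8, 12 → best response R4.
Player 2 against R1: payoffs 7, 8, 0, 2 → best response b2.
Player 2 against R2: payoffs 2, 0, 7, 1 → best response b3.
Player 2 against R3: payoffs 5, 11, 0, 8 → best response b2.
Player 2 against R4: payoffs 3, 6, 12, 9 → best response b3.
Mutual best responses: (R2, b3).

(R2, b3)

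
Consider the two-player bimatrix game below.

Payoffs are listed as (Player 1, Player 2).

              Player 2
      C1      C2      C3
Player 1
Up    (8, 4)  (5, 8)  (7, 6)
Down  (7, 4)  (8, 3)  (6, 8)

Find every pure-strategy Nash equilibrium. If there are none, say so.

Mark each player's best response to every combination of opponents' strategies; a profile where every player is best-responding is a pure Nash equilibrium.
Player 1 against C1: payoffs 8, 7 → best response Up.
Player 1 against C2: payoffs 5, 8 → best response Down.
Player 1 against C3: payoffs 7, 6 → best response Up.
Player 2 against Up: payoffs 4, 8, 6 → best response C2.
Player 2 against Down: payoffs 4, 3, 8 → best response C3.
No profile is a mutual best response for all players.

This game has no pure Nash equilibrium.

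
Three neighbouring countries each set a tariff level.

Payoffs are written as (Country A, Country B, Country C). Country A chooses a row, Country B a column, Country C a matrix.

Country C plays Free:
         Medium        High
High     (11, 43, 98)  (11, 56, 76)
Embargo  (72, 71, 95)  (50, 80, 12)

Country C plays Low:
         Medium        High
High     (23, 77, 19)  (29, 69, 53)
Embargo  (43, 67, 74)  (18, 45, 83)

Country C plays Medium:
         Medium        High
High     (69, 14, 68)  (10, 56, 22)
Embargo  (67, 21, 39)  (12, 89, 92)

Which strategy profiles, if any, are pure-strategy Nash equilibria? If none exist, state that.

The unique pure-strategy Nash equilibrium is (Embargo, High, Medium).

Country A against (Medium, Free): payoffs 11, 72 → best response Embargo.
Country A against (Medium, Low): payoffs 23, 43 → best response Embargo.
Country A against (Medium, Medium): payoffs 69, 67 → best response High.
Country A against (High, Free): payoffs 11, 50 → best response Embargo.
Country A against (High, Low): payoffs 29, 18 → best response High.
Country A against (High, Medium): payoffs 10, 12 → best response Embargo.
Country B against (High, Free): payoffs 43, 56 → best response High.
Country B against (High, Low): payoffs 77, 69 → best response Medium.
Country B against (High, Medium): payoffs 14, 56 → best response High.
Country B against (Embargo, Free): payoffs 71, 80 → best response High.
Country B against (Embargo, Low): payoffs 67, 45 → best response Medium.
Country B against (Embargo, Medium): payoffs 21, 89 → best response High.
Country C against (High, Medium): payoffs 98, 19, 68 → best response Free.
Country C against (High, High): payoffs 76, 53, 22 → best response Free.
Country C against (Embargo, Medium): payoffs 95, 74, 39 → best response Free.
Country C against (Embargo, High): payoffs 12, 83, 92 → best response Medium.
Mutual best responses: (Embargo, High, Medium).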